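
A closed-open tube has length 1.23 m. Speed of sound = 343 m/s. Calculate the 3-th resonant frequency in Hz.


Given values:
  Tube type: closed-open, L = 1.23 m, c = 343 m/s, n = 3
Formula: f_n = (2n - 1) * c / (4 * L)
Compute 2n - 1 = 2*3 - 1 = 5
Compute 4 * L = 4 * 1.23 = 4.92
f = 5 * 343 / 4.92
f = 348.58

348.58 Hz


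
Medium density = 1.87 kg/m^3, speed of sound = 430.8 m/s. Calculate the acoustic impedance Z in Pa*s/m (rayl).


Given values:
  rho = 1.87 kg/m^3
  c = 430.8 m/s
Formula: Z = rho * c
Z = 1.87 * 430.8
Z = 805.6

805.6 rayl


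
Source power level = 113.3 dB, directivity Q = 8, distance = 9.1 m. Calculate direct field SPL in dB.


Given values:
  Lw = 113.3 dB, Q = 8, r = 9.1 m
Formula: SPL = Lw + 10 * log10(Q / (4 * pi * r^2))
Compute 4 * pi * r^2 = 4 * pi * 9.1^2 = 1040.6212
Compute Q / denom = 8 / 1040.6212 = 0.00768772
Compute 10 * log10(0.00768772) = -21.142
SPL = 113.3 + (-21.142) = 92.16

92.16 dB


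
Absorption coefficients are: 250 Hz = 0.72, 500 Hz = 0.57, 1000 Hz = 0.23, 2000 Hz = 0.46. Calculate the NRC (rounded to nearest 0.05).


Given values:
  a_250 = 0.72, a_500 = 0.57
  a_1000 = 0.23, a_2000 = 0.46
Formula: NRC = (a250 + a500 + a1000 + a2000) / 4
Sum = 0.72 + 0.57 + 0.23 + 0.46 = 1.98
NRC = 1.98 / 4 = 0.495
Rounded to nearest 0.05: 0.5

0.5


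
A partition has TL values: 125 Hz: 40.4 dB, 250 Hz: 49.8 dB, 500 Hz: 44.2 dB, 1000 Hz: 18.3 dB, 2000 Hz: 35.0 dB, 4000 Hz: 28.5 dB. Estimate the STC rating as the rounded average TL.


Given TL values at each frequency:
  125 Hz: 40.4 dB
  250 Hz: 49.8 dB
  500 Hz: 44.2 dB
  1000 Hz: 18.3 dB
  2000 Hz: 35.0 dB
  4000 Hz: 28.5 dB
Formula: STC ~ round(average of TL values)
Sum = 40.4 + 49.8 + 44.2 + 18.3 + 35.0 + 28.5 = 216.2
Average = 216.2 / 6 = 36.03
Rounded: 36

36


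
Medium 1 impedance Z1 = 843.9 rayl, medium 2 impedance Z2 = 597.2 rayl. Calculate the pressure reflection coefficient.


Given values:
  Z1 = 843.9 rayl, Z2 = 597.2 rayl
Formula: R = (Z2 - Z1) / (Z2 + Z1)
Numerator: Z2 - Z1 = 597.2 - 843.9 = -246.7
Denominator: Z2 + Z1 = 597.2 + 843.9 = 1441.1
R = -246.7 / 1441.1 = -0.1712

-0.1712


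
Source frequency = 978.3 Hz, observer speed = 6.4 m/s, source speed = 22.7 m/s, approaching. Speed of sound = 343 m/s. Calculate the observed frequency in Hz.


Given values:
  f_s = 978.3 Hz, v_o = 6.4 m/s, v_s = 22.7 m/s
  Direction: approaching
Formula: f_o = f_s * (c + v_o) / (c - v_s)
Numerator: c + v_o = 343 + 6.4 = 349.4
Denominator: c - v_s = 343 - 22.7 = 320.3
f_o = 978.3 * 349.4 / 320.3 = 1067.18

1067.18 Hz


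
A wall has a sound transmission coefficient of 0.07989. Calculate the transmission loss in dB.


Given values:
  tau = 0.07989
Formula: TL = 10 * log10(1 / tau)
Compute 1 / tau = 1 / 0.07989 = 12.5172
Compute log10(12.5172) = 1.097507
TL = 10 * 1.097507 = 10.98

10.98 dB


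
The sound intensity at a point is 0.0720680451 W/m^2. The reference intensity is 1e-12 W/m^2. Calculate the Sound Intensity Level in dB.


Given values:
  I = 0.0720680451 W/m^2
  I_ref = 1e-12 W/m^2
Formula: SIL = 10 * log10(I / I_ref)
Compute ratio: I / I_ref = 72068045100
Compute log10: log10(72068045100) = 10.857743
Multiply: SIL = 10 * 10.857743 = 108.58

108.58 dB


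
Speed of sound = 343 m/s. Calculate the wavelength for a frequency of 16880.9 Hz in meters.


Given values:
  c = 343 m/s, f = 16880.9 Hz
Formula: lambda = c / f
lambda = 343 / 16880.9
lambda = 0.0203

0.0203 m


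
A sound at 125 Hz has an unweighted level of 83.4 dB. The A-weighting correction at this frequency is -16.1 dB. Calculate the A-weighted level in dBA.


Given values:
  SPL = 83.4 dB
  A-weighting at 125 Hz = -16.1 dB
Formula: L_A = SPL + A_weight
L_A = 83.4 + (-16.1)
L_A = 67.3

67.3 dBA


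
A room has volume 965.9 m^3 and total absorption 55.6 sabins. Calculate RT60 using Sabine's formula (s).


Given values:
  V = 965.9 m^3
  A = 55.6 sabins
Formula: RT60 = 0.161 * V / A
Numerator: 0.161 * 965.9 = 155.5099
RT60 = 155.5099 / 55.6 = 2.797

2.797 s


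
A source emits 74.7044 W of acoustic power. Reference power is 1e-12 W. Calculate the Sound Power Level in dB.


Given values:
  W = 74.7044 W
  W_ref = 1e-12 W
Formula: SWL = 10 * log10(W / W_ref)
Compute ratio: W / W_ref = 74704400000000
Compute log10: log10(74704400000000) = 13.873346
Multiply: SWL = 10 * 13.873346 = 138.73

138.73 dB


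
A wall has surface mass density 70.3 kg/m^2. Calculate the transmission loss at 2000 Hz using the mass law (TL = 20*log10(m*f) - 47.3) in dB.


Given values:
  m = 70.3 kg/m^2, f = 2000 Hz
Formula: TL = 20 * log10(m * f) - 47.3
Compute m * f = 70.3 * 2000 = 140600.0
Compute log10(140600.0) = 5.147985
Compute 20 * 5.147985 = 102.9597
TL = 102.9597 - 47.3 = 55.66

55.66 dB


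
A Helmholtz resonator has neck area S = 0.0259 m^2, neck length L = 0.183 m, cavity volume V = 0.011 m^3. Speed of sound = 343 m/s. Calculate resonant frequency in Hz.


Given values:
  S = 0.0259 m^2, L = 0.183 m, V = 0.011 m^3, c = 343 m/s
Formula: f = (c / (2*pi)) * sqrt(S / (V * L))
Compute V * L = 0.011 * 0.183 = 0.002013
Compute S / (V * L) = 0.0259 / 0.002013 = 12.8664
Compute sqrt(12.8664) = 3.586976
Compute c / (2*pi) = 343 / 6.283185 = 54.590148
f = 54.590148 * 3.586976 = 195.81

195.81 Hz


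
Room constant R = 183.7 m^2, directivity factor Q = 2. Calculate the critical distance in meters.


Given values:
  R = 183.7 m^2, Q = 2
Formula: d_c = 0.141 * sqrt(Q * R)
Compute Q * R = 2 * 183.7 = 367.4
Compute sqrt(367.4) = 19.1677
d_c = 0.141 * 19.1677 = 2.703

2.703 m


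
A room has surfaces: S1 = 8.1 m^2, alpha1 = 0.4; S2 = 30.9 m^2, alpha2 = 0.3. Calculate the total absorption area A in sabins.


Given surfaces:
  Surface 1: 8.1 * 0.4 = 3.24
  Surface 2: 30.9 * 0.3 = 9.27
Formula: A = sum(Si * alpha_i)
A = 3.24 + 9.27
A = 12.51

12.51 sabins


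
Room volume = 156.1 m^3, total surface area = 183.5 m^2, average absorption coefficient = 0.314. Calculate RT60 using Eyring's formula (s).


Given values:
  V = 156.1 m^3, S = 183.5 m^2, alpha = 0.314
Formula: RT60 = 0.161 * V / (-S * ln(1 - alpha))
Compute ln(1 - 0.314) = ln(0.686) = -0.376878
Denominator: -183.5 * -0.376878 = 69.1571
Numerator: 0.161 * 156.1 = 25.1321
RT60 = 25.1321 / 69.1571 = 0.363

0.363 s


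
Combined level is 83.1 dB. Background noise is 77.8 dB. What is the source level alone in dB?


Given values:
  L_total = 83.1 dB, L_bg = 77.8 dB
Formula: L_source = 10 * log10(10^(L_total/10) - 10^(L_bg/10))
Convert to linear:
  10^(83.1/10) = 204173794.467
  10^(77.8/10) = 60255958.6074
Difference: 204173794.467 - 60255958.6074 = 143917835.8596
L_source = 10 * log10(143917835.8596) = 81.58

81.58 dB


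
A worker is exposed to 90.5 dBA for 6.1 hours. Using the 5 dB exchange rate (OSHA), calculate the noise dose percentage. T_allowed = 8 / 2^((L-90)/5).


Given values:
  L = 90.5 dBA, T = 6.1 hours
Formula: T_allowed = 8 / 2^((L - 90) / 5)
Compute exponent: (90.5 - 90) / 5 = 0.1
Compute 2^(0.1) = 1.071773
T_allowed = 8 / 1.071773 = 7.464267 hours
Dose = (T / T_allowed) * 100
Dose = (6.1 / 7.464267) * 100 = 81.72

81.72 %


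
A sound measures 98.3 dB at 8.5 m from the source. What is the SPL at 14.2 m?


Given values:
  SPL1 = 98.3 dB, r1 = 8.5 m, r2 = 14.2 m
Formula: SPL2 = SPL1 - 20 * log10(r2 / r1)
Compute ratio: r2 / r1 = 14.2 / 8.5 = 1.6706
Compute log10: log10(1.6706) = 0.222872
Compute drop: 20 * 0.222872 = 4.4574
SPL2 = 98.3 - 4.4574 = 93.84

93.84 dB


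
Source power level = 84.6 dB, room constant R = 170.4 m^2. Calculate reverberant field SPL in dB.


Given values:
  Lw = 84.6 dB, R = 170.4 m^2
Formula: SPL = Lw + 10 * log10(4 / R)
Compute 4 / R = 4 / 170.4 = 0.023474
Compute 10 * log10(0.023474) = -16.2941
SPL = 84.6 + (-16.2941) = 68.31

68.31 dB


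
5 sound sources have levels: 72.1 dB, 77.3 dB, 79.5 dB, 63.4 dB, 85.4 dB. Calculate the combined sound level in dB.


Formula: L_total = 10 * log10( sum(10^(Li/10)) )
  Source 1: 10^(72.1/10) = 16218100.9736
  Source 2: 10^(77.3/10) = 53703179.637
  Source 3: 10^(79.5/10) = 89125093.8134
  Source 4: 10^(63.4/10) = 2187761.6239
  Source 5: 10^(85.4/10) = 346736850.4525
Sum of linear values = 507970986.5004
L_total = 10 * log10(507970986.5004) = 87.06

87.06 dB


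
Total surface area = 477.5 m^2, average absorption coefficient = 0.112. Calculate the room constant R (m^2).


Given values:
  S = 477.5 m^2, alpha = 0.112
Formula: R = S * alpha / (1 - alpha)
Numerator: 477.5 * 0.112 = 53.48
Denominator: 1 - 0.112 = 0.888
R = 53.48 / 0.888 = 60.23

60.23 m^2


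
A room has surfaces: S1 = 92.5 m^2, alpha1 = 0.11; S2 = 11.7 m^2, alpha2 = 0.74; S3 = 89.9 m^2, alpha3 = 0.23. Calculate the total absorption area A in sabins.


Given surfaces:
  Surface 1: 92.5 * 0.11 = 10.175
  Surface 2: 11.7 * 0.74 = 8.658
  Surface 3: 89.9 * 0.23 = 20.677
Formula: A = sum(Si * alpha_i)
A = 10.175 + 8.658 + 20.677
A = 39.51

39.51 sabins


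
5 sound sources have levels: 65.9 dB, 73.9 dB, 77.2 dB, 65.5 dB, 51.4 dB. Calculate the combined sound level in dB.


Formula: L_total = 10 * log10( sum(10^(Li/10)) )
  Source 1: 10^(65.9/10) = 3890451.4499
  Source 2: 10^(73.9/10) = 24547089.1569
  Source 3: 10^(77.2/10) = 52480746.025
  Source 4: 10^(65.5/10) = 3548133.8923
  Source 5: 10^(51.4/10) = 138038.4265
Sum of linear values = 84604458.9506
L_total = 10 * log10(84604458.9506) = 79.27

79.27 dB


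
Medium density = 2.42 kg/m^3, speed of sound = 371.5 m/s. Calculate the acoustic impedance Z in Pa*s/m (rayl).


Given values:
  rho = 2.42 kg/m^3
  c = 371.5 m/s
Formula: Z = rho * c
Z = 2.42 * 371.5
Z = 899.03

899.03 rayl


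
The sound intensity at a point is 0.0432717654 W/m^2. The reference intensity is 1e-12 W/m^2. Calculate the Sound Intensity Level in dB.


Given values:
  I = 0.0432717654 W/m^2
  I_ref = 1e-12 W/m^2
Formula: SIL = 10 * log10(I / I_ref)
Compute ratio: I / I_ref = 43271765400
Compute log10: log10(43271765400) = 10.636205
Multiply: SIL = 10 * 10.636205 = 106.36

106.36 dB


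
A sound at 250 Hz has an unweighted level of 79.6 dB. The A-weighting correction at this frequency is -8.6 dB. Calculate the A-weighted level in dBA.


Given values:
  SPL = 79.6 dB
  A-weighting at 250 Hz = -8.6 dB
Formula: L_A = SPL + A_weight
L_A = 79.6 + (-8.6)
L_A = 71.0

71.0 dBA


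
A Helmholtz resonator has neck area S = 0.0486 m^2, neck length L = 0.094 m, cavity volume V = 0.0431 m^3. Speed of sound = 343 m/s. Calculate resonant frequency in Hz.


Given values:
  S = 0.0486 m^2, L = 0.094 m, V = 0.0431 m^3, c = 343 m/s
Formula: f = (c / (2*pi)) * sqrt(S / (V * L))
Compute V * L = 0.0431 * 0.094 = 0.0040514
Compute S / (V * L) = 0.0486 / 0.0040514 = 11.9959
Compute sqrt(11.9959) = 3.46351
Compute c / (2*pi) = 343 / 6.283185 = 54.590148
f = 54.590148 * 3.46351 = 189.07

189.07 Hz


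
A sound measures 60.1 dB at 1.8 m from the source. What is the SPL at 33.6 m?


Given values:
  SPL1 = 60.1 dB, r1 = 1.8 m, r2 = 33.6 m
Formula: SPL2 = SPL1 - 20 * log10(r2 / r1)
Compute ratio: r2 / r1 = 33.6 / 1.8 = 18.6667
Compute log10: log10(18.6667) = 1.271068
Compute drop: 20 * 1.271068 = 25.4214
SPL2 = 60.1 - 25.4214 = 34.68

34.68 dB


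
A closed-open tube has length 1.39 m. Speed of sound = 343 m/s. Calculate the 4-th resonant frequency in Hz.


Given values:
  Tube type: closed-open, L = 1.39 m, c = 343 m/s, n = 4
Formula: f_n = (2n - 1) * c / (4 * L)
Compute 2n - 1 = 2*4 - 1 = 7
Compute 4 * L = 4 * 1.39 = 5.56
f = 7 * 343 / 5.56
f = 431.83

431.83 Hz


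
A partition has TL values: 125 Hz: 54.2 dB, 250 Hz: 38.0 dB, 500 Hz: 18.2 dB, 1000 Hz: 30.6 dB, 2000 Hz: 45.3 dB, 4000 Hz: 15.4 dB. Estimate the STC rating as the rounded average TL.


Given TL values at each frequency:
  125 Hz: 54.2 dB
  250 Hz: 38.0 dB
  500 Hz: 18.2 dB
  1000 Hz: 30.6 dB
  2000 Hz: 45.3 dB
  4000 Hz: 15.4 dB
Formula: STC ~ round(average of TL values)
Sum = 54.2 + 38.0 + 18.2 + 30.6 + 45.3 + 15.4 = 201.7
Average = 201.7 / 6 = 33.62
Rounded: 34

34


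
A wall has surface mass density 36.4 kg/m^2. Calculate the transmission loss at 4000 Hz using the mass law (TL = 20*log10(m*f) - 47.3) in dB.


Given values:
  m = 36.4 kg/m^2, f = 4000 Hz
Formula: TL = 20 * log10(m * f) - 47.3
Compute m * f = 36.4 * 4000 = 145600.0
Compute log10(145600.0) = 5.163161
Compute 20 * 5.163161 = 103.2632
TL = 103.2632 - 47.3 = 55.96

55.96 dB


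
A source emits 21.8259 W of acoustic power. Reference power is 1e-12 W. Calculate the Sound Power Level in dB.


Given values:
  W = 21.8259 W
  W_ref = 1e-12 W
Formula: SWL = 10 * log10(W / W_ref)
Compute ratio: W / W_ref = 21825900000000
Compute log10: log10(21825900000000) = 13.338972
Multiply: SWL = 10 * 13.338972 = 133.39

133.39 dB


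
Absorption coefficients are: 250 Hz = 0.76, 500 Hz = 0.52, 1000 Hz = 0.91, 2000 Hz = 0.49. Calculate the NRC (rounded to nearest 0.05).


Given values:
  a_250 = 0.76, a_500 = 0.52
  a_1000 = 0.91, a_2000 = 0.49
Formula: NRC = (a250 + a500 + a1000 + a2000) / 4
Sum = 0.76 + 0.52 + 0.91 + 0.49 = 2.68
NRC = 2.68 / 4 = 0.67
Rounded to nearest 0.05: 0.65

0.65


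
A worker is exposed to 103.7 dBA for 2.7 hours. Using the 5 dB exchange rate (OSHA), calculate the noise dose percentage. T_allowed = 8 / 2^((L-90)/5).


Given values:
  L = 103.7 dBA, T = 2.7 hours
Formula: T_allowed = 8 / 2^((L - 90) / 5)
Compute exponent: (103.7 - 90) / 5 = 2.74
Compute 2^(2.74) = 6.680703
T_allowed = 8 / 6.680703 = 1.197479 hours
Dose = (T / T_allowed) * 100
Dose = (2.7 / 1.197479) * 100 = 225.47

225.47 %


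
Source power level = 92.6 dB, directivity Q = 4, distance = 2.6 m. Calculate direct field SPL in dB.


Given values:
  Lw = 92.6 dB, Q = 4, r = 2.6 m
Formula: SPL = Lw + 10 * log10(Q / (4 * pi * r^2))
Compute 4 * pi * r^2 = 4 * pi * 2.6^2 = 84.9487
Compute Q / denom = 4 / 84.9487 = 0.04708724
Compute 10 * log10(0.04708724) = -13.271
SPL = 92.6 + (-13.271) = 79.33

79.33 dB


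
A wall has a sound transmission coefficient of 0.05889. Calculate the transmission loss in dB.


Given values:
  tau = 0.05889
Formula: TL = 10 * log10(1 / tau)
Compute 1 / tau = 1 / 0.05889 = 16.9808
Compute log10(16.9808) = 1.229958
TL = 10 * 1.229958 = 12.3

12.3 dB


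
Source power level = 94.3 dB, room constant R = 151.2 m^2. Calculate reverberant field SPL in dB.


Given values:
  Lw = 94.3 dB, R = 151.2 m^2
Formula: SPL = Lw + 10 * log10(4 / R)
Compute 4 / R = 4 / 151.2 = 0.026455
Compute 10 * log10(0.026455) = -15.7749
SPL = 94.3 + (-15.7749) = 78.53

78.53 dB


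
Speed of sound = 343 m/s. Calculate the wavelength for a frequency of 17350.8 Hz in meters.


Given values:
  c = 343 m/s, f = 17350.8 Hz
Formula: lambda = c / f
lambda = 343 / 17350.8
lambda = 0.0198

0.0198 m


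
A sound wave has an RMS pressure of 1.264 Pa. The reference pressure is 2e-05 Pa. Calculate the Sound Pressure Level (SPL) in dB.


Given values:
  p = 1.264 Pa
  p_ref = 2e-05 Pa
Formula: SPL = 20 * log10(p / p_ref)
Compute ratio: p / p_ref = 1.264 / 2e-05 = 63200
Compute log10: log10(63200) = 4.800717
Multiply: SPL = 20 * 4.800717 = 96.01

96.01 dB


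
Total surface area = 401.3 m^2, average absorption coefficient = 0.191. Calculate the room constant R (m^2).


Given values:
  S = 401.3 m^2, alpha = 0.191
Formula: R = S * alpha / (1 - alpha)
Numerator: 401.3 * 0.191 = 76.6483
Denominator: 1 - 0.191 = 0.809
R = 76.6483 / 0.809 = 94.74

94.74 m^2


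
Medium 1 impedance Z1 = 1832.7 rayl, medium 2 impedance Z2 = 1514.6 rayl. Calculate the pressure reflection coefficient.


Given values:
  Z1 = 1832.7 rayl, Z2 = 1514.6 rayl
Formula: R = (Z2 - Z1) / (Z2 + Z1)
Numerator: Z2 - Z1 = 1514.6 - 1832.7 = -318.1
Denominator: Z2 + Z1 = 1514.6 + 1832.7 = 3347.3
R = -318.1 / 3347.3 = -0.095

-0.095


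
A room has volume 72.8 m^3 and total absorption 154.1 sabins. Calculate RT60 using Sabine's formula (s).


Given values:
  V = 72.8 m^3
  A = 154.1 sabins
Formula: RT60 = 0.161 * V / A
Numerator: 0.161 * 72.8 = 11.7208
RT60 = 11.7208 / 154.1 = 0.076

0.076 s


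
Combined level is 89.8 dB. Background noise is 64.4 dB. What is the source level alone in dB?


Given values:
  L_total = 89.8 dB, L_bg = 64.4 dB
Formula: L_source = 10 * log10(10^(L_total/10) - 10^(L_bg/10))
Convert to linear:
  10^(89.8/10) = 954992586.0214
  10^(64.4/10) = 2754228.7033
Difference: 954992586.0214 - 2754228.7033 = 952238357.3181
L_source = 10 * log10(952238357.3181) = 89.79

89.79 dB


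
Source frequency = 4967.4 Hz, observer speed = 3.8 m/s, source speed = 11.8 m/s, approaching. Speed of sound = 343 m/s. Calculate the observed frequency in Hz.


Given values:
  f_s = 4967.4 Hz, v_o = 3.8 m/s, v_s = 11.8 m/s
  Direction: approaching
Formula: f_o = f_s * (c + v_o) / (c - v_s)
Numerator: c + v_o = 343 + 3.8 = 346.8
Denominator: c - v_s = 343 - 11.8 = 331.2
f_o = 4967.4 * 346.8 / 331.2 = 5201.37

5201.37 Hz


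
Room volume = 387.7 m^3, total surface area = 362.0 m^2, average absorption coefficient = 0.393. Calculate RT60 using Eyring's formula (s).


Given values:
  V = 387.7 m^3, S = 362.0 m^2, alpha = 0.393
Formula: RT60 = 0.161 * V / (-S * ln(1 - alpha))
Compute ln(1 - 0.393) = ln(0.607) = -0.499226
Denominator: -362.0 * -0.499226 = 180.7198
Numerator: 0.161 * 387.7 = 62.4197
RT60 = 62.4197 / 180.7198 = 0.345

0.345 s


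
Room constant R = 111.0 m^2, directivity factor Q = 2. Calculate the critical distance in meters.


Given values:
  R = 111.0 m^2, Q = 2
Formula: d_c = 0.141 * sqrt(Q * R)
Compute Q * R = 2 * 111.0 = 222.0
Compute sqrt(222.0) = 14.8997
d_c = 0.141 * 14.8997 = 2.101

2.101 m


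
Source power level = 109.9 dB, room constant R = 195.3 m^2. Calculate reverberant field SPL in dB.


Given values:
  Lw = 109.9 dB, R = 195.3 m^2
Formula: SPL = Lw + 10 * log10(4 / R)
Compute 4 / R = 4 / 195.3 = 0.020481
Compute 10 * log10(0.020481) = -16.8865
SPL = 109.9 + (-16.8865) = 93.01

93.01 dB


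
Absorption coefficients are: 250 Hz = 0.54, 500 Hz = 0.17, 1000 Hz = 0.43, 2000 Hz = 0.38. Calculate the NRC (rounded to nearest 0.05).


Given values:
  a_250 = 0.54, a_500 = 0.17
  a_1000 = 0.43, a_2000 = 0.38
Formula: NRC = (a250 + a500 + a1000 + a2000) / 4
Sum = 0.54 + 0.17 + 0.43 + 0.38 = 1.52
NRC = 1.52 / 4 = 0.38
Rounded to nearest 0.05: 0.4

0.4


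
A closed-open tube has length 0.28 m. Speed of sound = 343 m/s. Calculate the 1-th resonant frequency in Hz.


Given values:
  Tube type: closed-open, L = 0.28 m, c = 343 m/s, n = 1
Formula: f_n = (2n - 1) * c / (4 * L)
Compute 2n - 1 = 2*1 - 1 = 1
Compute 4 * L = 4 * 0.28 = 1.12
f = 1 * 343 / 1.12
f = 306.25

306.25 Hz


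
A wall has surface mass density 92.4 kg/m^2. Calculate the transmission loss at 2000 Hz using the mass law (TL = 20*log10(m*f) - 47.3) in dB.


Given values:
  m = 92.4 kg/m^2, f = 2000 Hz
Formula: TL = 20 * log10(m * f) - 47.3
Compute m * f = 92.4 * 2000 = 184800.0
Compute log10(184800.0) = 5.266702
Compute 20 * 5.266702 = 105.334
TL = 105.334 - 47.3 = 58.03

58.03 dB


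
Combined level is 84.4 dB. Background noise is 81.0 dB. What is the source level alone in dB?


Given values:
  L_total = 84.4 dB, L_bg = 81.0 dB
Formula: L_source = 10 * log10(10^(L_total/10) - 10^(L_bg/10))
Convert to linear:
  10^(84.4/10) = 275422870.3338
  10^(81.0/10) = 125892541.1794
Difference: 275422870.3338 - 125892541.1794 = 149530329.1544
L_source = 10 * log10(149530329.1544) = 81.75

81.75 dB


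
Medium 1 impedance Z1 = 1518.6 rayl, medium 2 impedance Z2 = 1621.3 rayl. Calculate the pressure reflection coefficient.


Given values:
  Z1 = 1518.6 rayl, Z2 = 1621.3 rayl
Formula: R = (Z2 - Z1) / (Z2 + Z1)
Numerator: Z2 - Z1 = 1621.3 - 1518.6 = 102.7
Denominator: Z2 + Z1 = 1621.3 + 1518.6 = 3139.9
R = 102.7 / 3139.9 = 0.0327

0.0327


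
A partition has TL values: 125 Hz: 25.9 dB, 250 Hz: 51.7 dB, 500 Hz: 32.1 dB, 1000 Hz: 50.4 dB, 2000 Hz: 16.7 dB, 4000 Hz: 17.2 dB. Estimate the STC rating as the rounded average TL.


Given TL values at each frequency:
  125 Hz: 25.9 dB
  250 Hz: 51.7 dB
  500 Hz: 32.1 dB
  1000 Hz: 50.4 dB
  2000 Hz: 16.7 dB
  4000 Hz: 17.2 dB
Formula: STC ~ round(average of TL values)
Sum = 25.9 + 51.7 + 32.1 + 50.4 + 16.7 + 17.2 = 194.0
Average = 194.0 / 6 = 32.33
Rounded: 32

32


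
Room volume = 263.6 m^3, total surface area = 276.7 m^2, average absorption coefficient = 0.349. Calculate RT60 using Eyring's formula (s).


Given values:
  V = 263.6 m^3, S = 276.7 m^2, alpha = 0.349
Formula: RT60 = 0.161 * V / (-S * ln(1 - alpha))
Compute ln(1 - 0.349) = ln(0.651) = -0.429246
Denominator: -276.7 * -0.429246 = 118.7724
Numerator: 0.161 * 263.6 = 42.4396
RT60 = 42.4396 / 118.7724 = 0.357

0.357 s


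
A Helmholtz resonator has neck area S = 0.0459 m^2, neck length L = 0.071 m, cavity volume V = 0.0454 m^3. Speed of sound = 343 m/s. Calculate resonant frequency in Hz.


Given values:
  S = 0.0459 m^2, L = 0.071 m, V = 0.0454 m^3, c = 343 m/s
Formula: f = (c / (2*pi)) * sqrt(S / (V * L))
Compute V * L = 0.0454 * 0.071 = 0.0032234
Compute S / (V * L) = 0.0459 / 0.0032234 = 14.2396
Compute sqrt(14.2396) = 3.773539
Compute c / (2*pi) = 343 / 6.283185 = 54.590148
f = 54.590148 * 3.773539 = 206.0

206.0 Hz


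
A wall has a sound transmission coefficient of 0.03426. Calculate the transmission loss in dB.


Given values:
  tau = 0.03426
Formula: TL = 10 * log10(1 / tau)
Compute 1 / tau = 1 / 0.03426 = 29.1886
Compute log10(29.1886) = 1.465213
TL = 10 * 1.465213 = 14.65

14.65 dB


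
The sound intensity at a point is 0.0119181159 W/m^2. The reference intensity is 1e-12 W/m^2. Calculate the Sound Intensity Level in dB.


Given values:
  I = 0.0119181159 W/m^2
  I_ref = 1e-12 W/m^2
Formula: SIL = 10 * log10(I / I_ref)
Compute ratio: I / I_ref = 11918115900
Compute log10: log10(11918115900) = 10.076208
Multiply: SIL = 10 * 10.076208 = 100.76

100.76 dB


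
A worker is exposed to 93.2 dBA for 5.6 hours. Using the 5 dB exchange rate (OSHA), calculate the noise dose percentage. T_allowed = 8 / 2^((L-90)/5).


Given values:
  L = 93.2 dBA, T = 5.6 hours
Formula: T_allowed = 8 / 2^((L - 90) / 5)
Compute exponent: (93.2 - 90) / 5 = 0.64
Compute 2^(0.64) = 1.558329
T_allowed = 8 / 1.558329 = 5.133704 hours
Dose = (T / T_allowed) * 100
Dose = (5.6 / 5.133704) * 100 = 109.08

109.08 %


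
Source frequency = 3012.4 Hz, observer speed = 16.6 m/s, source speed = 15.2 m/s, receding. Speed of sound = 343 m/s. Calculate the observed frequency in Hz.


Given values:
  f_s = 3012.4 Hz, v_o = 16.6 m/s, v_s = 15.2 m/s
  Direction: receding
Formula: f_o = f_s * (c - v_o) / (c + v_s)
Numerator: c - v_o = 343 - 16.6 = 326.4
Denominator: c + v_s = 343 + 15.2 = 358.2
f_o = 3012.4 * 326.4 / 358.2 = 2744.97

2744.97 Hz


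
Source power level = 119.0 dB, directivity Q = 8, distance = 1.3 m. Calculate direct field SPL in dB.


Given values:
  Lw = 119.0 dB, Q = 8, r = 1.3 m
Formula: SPL = Lw + 10 * log10(Q / (4 * pi * r^2))
Compute 4 * pi * r^2 = 4 * pi * 1.3^2 = 21.2372
Compute Q / denom = 8 / 21.2372 = 0.37669749
Compute 10 * log10(0.37669749) = -4.2401
SPL = 119.0 + (-4.2401) = 114.76

114.76 dB


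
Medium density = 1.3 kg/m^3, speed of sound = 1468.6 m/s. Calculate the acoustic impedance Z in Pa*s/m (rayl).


Given values:
  rho = 1.3 kg/m^3
  c = 1468.6 m/s
Formula: Z = rho * c
Z = 1.3 * 1468.6
Z = 1909.18

1909.18 rayl


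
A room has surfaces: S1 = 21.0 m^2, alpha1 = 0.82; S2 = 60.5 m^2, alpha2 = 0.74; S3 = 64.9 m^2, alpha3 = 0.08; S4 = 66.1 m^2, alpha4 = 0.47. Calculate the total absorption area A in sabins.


Given surfaces:
  Surface 1: 21.0 * 0.82 = 17.22
  Surface 2: 60.5 * 0.74 = 44.77
  Surface 3: 64.9 * 0.08 = 5.192
  Surface 4: 66.1 * 0.47 = 31.067
Formula: A = sum(Si * alpha_i)
A = 17.22 + 44.77 + 5.192 + 31.067
A = 98.25

98.25 sabins


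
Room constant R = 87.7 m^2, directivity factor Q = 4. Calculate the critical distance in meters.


Given values:
  R = 87.7 m^2, Q = 4
Formula: d_c = 0.141 * sqrt(Q * R)
Compute Q * R = 4 * 87.7 = 350.8
Compute sqrt(350.8) = 18.7297
d_c = 0.141 * 18.7297 = 2.641

2.641 m


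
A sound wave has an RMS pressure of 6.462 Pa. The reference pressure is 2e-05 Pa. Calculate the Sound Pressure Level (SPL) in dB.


Given values:
  p = 6.462 Pa
  p_ref = 2e-05 Pa
Formula: SPL = 20 * log10(p / p_ref)
Compute ratio: p / p_ref = 6.462 / 2e-05 = 323100
Compute log10: log10(323100) = 5.509337
Multiply: SPL = 20 * 5.509337 = 110.19

110.19 dB


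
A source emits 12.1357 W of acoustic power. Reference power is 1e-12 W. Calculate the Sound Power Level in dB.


Given values:
  W = 12.1357 W
  W_ref = 1e-12 W
Formula: SWL = 10 * log10(W / W_ref)
Compute ratio: W / W_ref = 12135700000000
Compute log10: log10(12135700000000) = 13.084065
Multiply: SWL = 10 * 13.084065 = 130.84

130.84 dB


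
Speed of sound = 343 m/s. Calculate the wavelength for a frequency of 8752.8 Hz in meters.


Given values:
  c = 343 m/s, f = 8752.8 Hz
Formula: lambda = c / f
lambda = 343 / 8752.8
lambda = 0.0392

0.0392 m


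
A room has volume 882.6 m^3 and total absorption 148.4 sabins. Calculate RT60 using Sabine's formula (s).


Given values:
  V = 882.6 m^3
  A = 148.4 sabins
Formula: RT60 = 0.161 * V / A
Numerator: 0.161 * 882.6 = 142.0986
RT60 = 142.0986 / 148.4 = 0.958

0.958 s


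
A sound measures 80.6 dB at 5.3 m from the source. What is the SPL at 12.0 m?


Given values:
  SPL1 = 80.6 dB, r1 = 5.3 m, r2 = 12.0 m
Formula: SPL2 = SPL1 - 20 * log10(r2 / r1)
Compute ratio: r2 / r1 = 12.0 / 5.3 = 2.2642
Compute log10: log10(2.2642) = 0.354915
Compute drop: 20 * 0.354915 = 7.0983
SPL2 = 80.6 - 7.0983 = 73.5

73.5 dB


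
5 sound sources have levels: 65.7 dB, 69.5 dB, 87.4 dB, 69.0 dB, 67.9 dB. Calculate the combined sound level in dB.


Formula: L_total = 10 * log10( sum(10^(Li/10)) )
  Source 1: 10^(65.7/10) = 3715352.291
  Source 2: 10^(69.5/10) = 8912509.3813
  Source 3: 10^(87.4/10) = 549540873.8576
  Source 4: 10^(69.0/10) = 7943282.3472
  Source 5: 10^(67.9/10) = 6165950.0186
Sum of linear values = 576277967.8957
L_total = 10 * log10(576277967.8957) = 87.61

87.61 dB


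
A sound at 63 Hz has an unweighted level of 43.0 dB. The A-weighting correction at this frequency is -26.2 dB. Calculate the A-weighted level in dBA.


Given values:
  SPL = 43.0 dB
  A-weighting at 63 Hz = -26.2 dB
Formula: L_A = SPL + A_weight
L_A = 43.0 + (-26.2)
L_A = 16.8

16.8 dBA


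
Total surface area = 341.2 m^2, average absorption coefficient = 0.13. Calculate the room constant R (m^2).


Given values:
  S = 341.2 m^2, alpha = 0.13
Formula: R = S * alpha / (1 - alpha)
Numerator: 341.2 * 0.13 = 44.356
Denominator: 1 - 0.13 = 0.87
R = 44.356 / 0.87 = 50.98

50.98 m^2


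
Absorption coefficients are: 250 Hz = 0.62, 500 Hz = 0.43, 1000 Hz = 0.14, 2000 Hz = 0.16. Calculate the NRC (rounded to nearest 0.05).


Given values:
  a_250 = 0.62, a_500 = 0.43
  a_1000 = 0.14, a_2000 = 0.16
Formula: NRC = (a250 + a500 + a1000 + a2000) / 4
Sum = 0.62 + 0.43 + 0.14 + 0.16 = 1.35
NRC = 1.35 / 4 = 0.3375
Rounded to nearest 0.05: 0.35

0.35


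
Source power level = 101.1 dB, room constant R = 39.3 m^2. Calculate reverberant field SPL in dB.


Given values:
  Lw = 101.1 dB, R = 39.3 m^2
Formula: SPL = Lw + 10 * log10(4 / R)
Compute 4 / R = 4 / 39.3 = 0.101781
Compute 10 * log10(0.101781) = -9.9233
SPL = 101.1 + (-9.9233) = 91.18

91.18 dB


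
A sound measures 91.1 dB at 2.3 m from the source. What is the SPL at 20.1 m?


Given values:
  SPL1 = 91.1 dB, r1 = 2.3 m, r2 = 20.1 m
Formula: SPL2 = SPL1 - 20 * log10(r2 / r1)
Compute ratio: r2 / r1 = 20.1 / 2.3 = 8.7391
Compute log10: log10(8.7391) = 0.941467
Compute drop: 20 * 0.941467 = 18.8293
SPL2 = 91.1 - 18.8293 = 72.27

72.27 dB


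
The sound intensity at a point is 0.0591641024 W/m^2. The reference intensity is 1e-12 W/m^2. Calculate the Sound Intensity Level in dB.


Given values:
  I = 0.0591641024 W/m^2
  I_ref = 1e-12 W/m^2
Formula: SIL = 10 * log10(I / I_ref)
Compute ratio: I / I_ref = 59164102400
Compute log10: log10(59164102400) = 10.772058
Multiply: SIL = 10 * 10.772058 = 107.72

107.72 dB


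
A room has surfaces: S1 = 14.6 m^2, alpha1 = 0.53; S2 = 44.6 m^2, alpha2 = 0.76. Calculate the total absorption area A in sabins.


Given surfaces:
  Surface 1: 14.6 * 0.53 = 7.738
  Surface 2: 44.6 * 0.76 = 33.896
Formula: A = sum(Si * alpha_i)
A = 7.738 + 33.896
A = 41.63

41.63 sabins


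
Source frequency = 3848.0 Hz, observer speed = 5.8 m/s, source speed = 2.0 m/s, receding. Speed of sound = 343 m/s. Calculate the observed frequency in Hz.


Given values:
  f_s = 3848.0 Hz, v_o = 5.8 m/s, v_s = 2.0 m/s
  Direction: receding
Formula: f_o = f_s * (c - v_o) / (c + v_s)
Numerator: c - v_o = 343 - 5.8 = 337.2
Denominator: c + v_s = 343 + 2.0 = 345.0
f_o = 3848.0 * 337.2 / 345.0 = 3761.0

3761.0 Hz


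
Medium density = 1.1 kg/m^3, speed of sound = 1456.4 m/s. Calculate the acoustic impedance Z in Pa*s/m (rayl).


Given values:
  rho = 1.1 kg/m^3
  c = 1456.4 m/s
Formula: Z = rho * c
Z = 1.1 * 1456.4
Z = 1602.04

1602.04 rayl


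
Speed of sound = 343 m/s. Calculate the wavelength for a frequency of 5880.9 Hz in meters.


Given values:
  c = 343 m/s, f = 5880.9 Hz
Formula: lambda = c / f
lambda = 343 / 5880.9
lambda = 0.0583

0.0583 m


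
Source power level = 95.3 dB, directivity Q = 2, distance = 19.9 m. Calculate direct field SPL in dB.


Given values:
  Lw = 95.3 dB, Q = 2, r = 19.9 m
Formula: SPL = Lw + 10 * log10(Q / (4 * pi * r^2))
Compute 4 * pi * r^2 = 4 * pi * 19.9^2 = 4976.4084
Compute Q / denom = 2 / 4976.4084 = 0.0004019
Compute 10 * log10(0.0004019) = -33.9588
SPL = 95.3 + (-33.9588) = 61.34

61.34 dB


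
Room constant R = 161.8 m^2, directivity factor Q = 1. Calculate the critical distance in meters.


Given values:
  R = 161.8 m^2, Q = 1
Formula: d_c = 0.141 * sqrt(Q * R)
Compute Q * R = 1 * 161.8 = 161.8
Compute sqrt(161.8) = 12.7201
d_c = 0.141 * 12.7201 = 1.794

1.794 m


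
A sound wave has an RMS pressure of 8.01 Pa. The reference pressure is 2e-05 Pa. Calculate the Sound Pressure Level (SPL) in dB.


Given values:
  p = 8.01 Pa
  p_ref = 2e-05 Pa
Formula: SPL = 20 * log10(p / p_ref)
Compute ratio: p / p_ref = 8.01 / 2e-05 = 400500
Compute log10: log10(400500) = 5.602603
Multiply: SPL = 20 * 5.602603 = 112.05

112.05 dB


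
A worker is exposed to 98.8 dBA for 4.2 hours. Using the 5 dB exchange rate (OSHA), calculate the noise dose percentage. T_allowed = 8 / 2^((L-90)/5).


Given values:
  L = 98.8 dBA, T = 4.2 hours
Formula: T_allowed = 8 / 2^((L - 90) / 5)
Compute exponent: (98.8 - 90) / 5 = 1.76
Compute 2^(1.76) = 3.386981
T_allowed = 8 / 3.386981 = 2.361985 hours
Dose = (T / T_allowed) * 100
Dose = (4.2 / 2.361985) * 100 = 177.82

177.82 %


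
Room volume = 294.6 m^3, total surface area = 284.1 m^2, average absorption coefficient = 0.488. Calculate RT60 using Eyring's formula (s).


Given values:
  V = 294.6 m^3, S = 284.1 m^2, alpha = 0.488
Formula: RT60 = 0.161 * V / (-S * ln(1 - alpha))
Compute ln(1 - 0.488) = ln(0.512) = -0.669431
Denominator: -284.1 * -0.669431 = 190.1853
Numerator: 0.161 * 294.6 = 47.4306
RT60 = 47.4306 / 190.1853 = 0.249

0.249 s


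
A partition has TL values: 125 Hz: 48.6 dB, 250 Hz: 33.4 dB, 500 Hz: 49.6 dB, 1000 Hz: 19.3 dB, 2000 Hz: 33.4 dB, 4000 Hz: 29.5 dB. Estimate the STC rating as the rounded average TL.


Given TL values at each frequency:
  125 Hz: 48.6 dB
  250 Hz: 33.4 dB
  500 Hz: 49.6 dB
  1000 Hz: 19.3 dB
  2000 Hz: 33.4 dB
  4000 Hz: 29.5 dB
Formula: STC ~ round(average of TL values)
Sum = 48.6 + 33.4 + 49.6 + 19.3 + 33.4 + 29.5 = 213.8
Average = 213.8 / 6 = 35.63
Rounded: 36

36


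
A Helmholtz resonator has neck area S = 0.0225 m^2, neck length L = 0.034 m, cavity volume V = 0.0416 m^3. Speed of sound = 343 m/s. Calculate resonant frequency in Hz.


Given values:
  S = 0.0225 m^2, L = 0.034 m, V = 0.0416 m^3, c = 343 m/s
Formula: f = (c / (2*pi)) * sqrt(S / (V * L))
Compute V * L = 0.0416 * 0.034 = 0.0014144
Compute S / (V * L) = 0.0225 / 0.0014144 = 15.9078
Compute sqrt(15.9078) = 3.988458
Compute c / (2*pi) = 343 / 6.283185 = 54.590148
f = 54.590148 * 3.988458 = 217.73

217.73 Hz


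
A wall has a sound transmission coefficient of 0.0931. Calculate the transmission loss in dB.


Given values:
  tau = 0.0931
Formula: TL = 10 * log10(1 / tau)
Compute 1 / tau = 1 / 0.0931 = 10.7411
Compute log10(10.7411) = 1.031049
TL = 10 * 1.031049 = 10.31

10.31 dB


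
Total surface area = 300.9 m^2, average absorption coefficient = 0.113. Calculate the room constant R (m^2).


Given values:
  S = 300.9 m^2, alpha = 0.113
Formula: R = S * alpha / (1 - alpha)
Numerator: 300.9 * 0.113 = 34.0017
Denominator: 1 - 0.113 = 0.887
R = 34.0017 / 0.887 = 38.33

38.33 m^2


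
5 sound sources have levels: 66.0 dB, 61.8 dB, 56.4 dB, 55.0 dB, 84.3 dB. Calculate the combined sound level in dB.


Formula: L_total = 10 * log10( sum(10^(Li/10)) )
  Source 1: 10^(66.0/10) = 3981071.7055
  Source 2: 10^(61.8/10) = 1513561.2484
  Source 3: 10^(56.4/10) = 436515.8322
  Source 4: 10^(55.0/10) = 316227.766
  Source 5: 10^(84.3/10) = 269153480.3927
Sum of linear values = 275400856.9448
L_total = 10 * log10(275400856.9448) = 84.4

84.4 dB


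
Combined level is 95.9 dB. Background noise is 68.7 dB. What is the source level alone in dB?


Given values:
  L_total = 95.9 dB, L_bg = 68.7 dB
Formula: L_source = 10 * log10(10^(L_total/10) - 10^(L_bg/10))
Convert to linear:
  10^(95.9/10) = 3890451449.9428
  10^(68.7/10) = 7413102.413
Difference: 3890451449.9428 - 7413102.413 = 3883038347.5298
L_source = 10 * log10(3883038347.5298) = 95.89

95.89 dB


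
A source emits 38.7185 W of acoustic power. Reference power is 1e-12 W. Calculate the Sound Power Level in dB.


Given values:
  W = 38.7185 W
  W_ref = 1e-12 W
Formula: SWL = 10 * log10(W / W_ref)
Compute ratio: W / W_ref = 38718500000000
Compute log10: log10(38718500000000) = 13.587919
Multiply: SWL = 10 * 13.587919 = 135.88

135.88 dB


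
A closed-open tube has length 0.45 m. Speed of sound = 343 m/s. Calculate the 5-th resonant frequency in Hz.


Given values:
  Tube type: closed-open, L = 0.45 m, c = 343 m/s, n = 5
Formula: f_n = (2n - 1) * c / (4 * L)
Compute 2n - 1 = 2*5 - 1 = 9
Compute 4 * L = 4 * 0.45 = 1.8
f = 9 * 343 / 1.8
f = 1715.0

1715.0 Hz


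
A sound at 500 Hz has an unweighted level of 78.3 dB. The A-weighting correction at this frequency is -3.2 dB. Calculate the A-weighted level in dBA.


Given values:
  SPL = 78.3 dB
  A-weighting at 500 Hz = -3.2 dB
Formula: L_A = SPL + A_weight
L_A = 78.3 + (-3.2)
L_A = 75.1

75.1 dBA


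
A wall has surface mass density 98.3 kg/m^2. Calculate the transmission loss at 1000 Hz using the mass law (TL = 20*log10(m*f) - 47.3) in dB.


Given values:
  m = 98.3 kg/m^2, f = 1000 Hz
Formula: TL = 20 * log10(m * f) - 47.3
Compute m * f = 98.3 * 1000 = 98300.0
Compute log10(98300.0) = 4.992554
Compute 20 * 4.992554 = 99.8511
TL = 99.8511 - 47.3 = 52.55

52.55 dB


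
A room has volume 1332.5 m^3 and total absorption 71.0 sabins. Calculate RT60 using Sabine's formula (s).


Given values:
  V = 1332.5 m^3
  A = 71.0 sabins
Formula: RT60 = 0.161 * V / A
Numerator: 0.161 * 1332.5 = 214.5325
RT60 = 214.5325 / 71.0 = 3.022

3.022 s


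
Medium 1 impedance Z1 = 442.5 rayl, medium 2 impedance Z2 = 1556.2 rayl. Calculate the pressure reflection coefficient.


Given values:
  Z1 = 442.5 rayl, Z2 = 1556.2 rayl
Formula: R = (Z2 - Z1) / (Z2 + Z1)
Numerator: Z2 - Z1 = 1556.2 - 442.5 = 1113.7
Denominator: Z2 + Z1 = 1556.2 + 442.5 = 1998.7
R = 1113.7 / 1998.7 = 0.5572

0.5572


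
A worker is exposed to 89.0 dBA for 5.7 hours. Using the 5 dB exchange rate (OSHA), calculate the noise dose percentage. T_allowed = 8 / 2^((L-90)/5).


Given values:
  L = 89.0 dBA, T = 5.7 hours
Formula: T_allowed = 8 / 2^((L - 90) / 5)
Compute exponent: (89.0 - 90) / 5 = -0.2
Compute 2^(-0.2) = 0.870551
T_allowed = 8 / 0.870551 = 9.189582 hours
Dose = (T / T_allowed) * 100
Dose = (5.7 / 9.189582) * 100 = 62.03

62.03 %


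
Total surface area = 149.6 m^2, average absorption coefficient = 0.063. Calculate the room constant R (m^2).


Given values:
  S = 149.6 m^2, alpha = 0.063
Formula: R = S * alpha / (1 - alpha)
Numerator: 149.6 * 0.063 = 9.4248
Denominator: 1 - 0.063 = 0.937
R = 9.4248 / 0.937 = 10.06

10.06 m^2


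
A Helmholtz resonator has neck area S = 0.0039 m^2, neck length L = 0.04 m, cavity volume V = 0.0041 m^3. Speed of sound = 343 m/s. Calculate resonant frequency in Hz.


Given values:
  S = 0.0039 m^2, L = 0.04 m, V = 0.0041 m^3, c = 343 m/s
Formula: f = (c / (2*pi)) * sqrt(S / (V * L))
Compute V * L = 0.0041 * 0.04 = 0.000164
Compute S / (V * L) = 0.0039 / 0.000164 = 23.7805
Compute sqrt(23.7805) = 4.876525
Compute c / (2*pi) = 343 / 6.283185 = 54.590148
f = 54.590148 * 4.876525 = 266.21

266.21 Hz


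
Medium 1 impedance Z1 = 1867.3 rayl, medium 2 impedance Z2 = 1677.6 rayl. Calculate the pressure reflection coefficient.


Given values:
  Z1 = 1867.3 rayl, Z2 = 1677.6 rayl
Formula: R = (Z2 - Z1) / (Z2 + Z1)
Numerator: Z2 - Z1 = 1677.6 - 1867.3 = -189.7
Denominator: Z2 + Z1 = 1677.6 + 1867.3 = 3544.9
R = -189.7 / 3544.9 = -0.0535

-0.0535


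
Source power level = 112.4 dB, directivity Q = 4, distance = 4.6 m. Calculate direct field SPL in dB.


Given values:
  Lw = 112.4 dB, Q = 4, r = 4.6 m
Formula: SPL = Lw + 10 * log10(Q / (4 * pi * r^2))
Compute 4 * pi * r^2 = 4 * pi * 4.6^2 = 265.9044
Compute Q / denom = 4 / 265.9044 = 0.015043
Compute 10 * log10(0.015043) = -18.2267
SPL = 112.4 + (-18.2267) = 94.17

94.17 dB


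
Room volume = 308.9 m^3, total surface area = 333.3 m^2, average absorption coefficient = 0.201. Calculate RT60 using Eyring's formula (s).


Given values:
  V = 308.9 m^3, S = 333.3 m^2, alpha = 0.201
Formula: RT60 = 0.161 * V / (-S * ln(1 - alpha))
Compute ln(1 - 0.201) = ln(0.799) = -0.224394
Denominator: -333.3 * -0.224394 = 74.7905
Numerator: 0.161 * 308.9 = 49.7329
RT60 = 49.7329 / 74.7905 = 0.665

0.665 s


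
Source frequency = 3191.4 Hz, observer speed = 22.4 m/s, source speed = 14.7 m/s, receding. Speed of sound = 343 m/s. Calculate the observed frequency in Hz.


Given values:
  f_s = 3191.4 Hz, v_o = 22.4 m/s, v_s = 14.7 m/s
  Direction: receding
Formula: f_o = f_s * (c - v_o) / (c + v_s)
Numerator: c - v_o = 343 - 22.4 = 320.6
Denominator: c + v_s = 343 + 14.7 = 357.7
f_o = 3191.4 * 320.6 / 357.7 = 2860.39

2860.39 Hz


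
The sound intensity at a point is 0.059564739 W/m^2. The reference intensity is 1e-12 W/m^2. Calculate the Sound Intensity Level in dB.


Given values:
  I = 0.059564739 W/m^2
  I_ref = 1e-12 W/m^2
Formula: SIL = 10 * log10(I / I_ref)
Compute ratio: I / I_ref = 59564739000
Compute log10: log10(59564739000) = 10.774989
Multiply: SIL = 10 * 10.774989 = 107.75

107.75 dB


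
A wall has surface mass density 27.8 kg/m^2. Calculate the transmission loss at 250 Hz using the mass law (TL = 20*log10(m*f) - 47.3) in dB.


Given values:
  m = 27.8 kg/m^2, f = 250 Hz
Formula: TL = 20 * log10(m * f) - 47.3
Compute m * f = 27.8 * 250 = 6950.0
Compute log10(6950.0) = 3.841985
Compute 20 * 3.841985 = 76.8397
TL = 76.8397 - 47.3 = 29.54

29.54 dB


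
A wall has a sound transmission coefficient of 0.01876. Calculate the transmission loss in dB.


Given values:
  tau = 0.01876
Formula: TL = 10 * log10(1 / tau)
Compute 1 / tau = 1 / 0.01876 = 53.3049
Compute log10(53.3049) = 1.726767
TL = 10 * 1.726767 = 17.27

17.27 dB


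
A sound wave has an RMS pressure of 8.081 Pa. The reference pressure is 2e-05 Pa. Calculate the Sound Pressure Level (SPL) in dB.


Given values:
  p = 8.081 Pa
  p_ref = 2e-05 Pa
Formula: SPL = 20 * log10(p / p_ref)
Compute ratio: p / p_ref = 8.081 / 2e-05 = 404050
Compute log10: log10(404050) = 5.606435
Multiply: SPL = 20 * 5.606435 = 112.13

112.13 dB


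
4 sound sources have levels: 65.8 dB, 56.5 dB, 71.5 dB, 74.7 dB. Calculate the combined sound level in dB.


Formula: L_total = 10 * log10( sum(10^(Li/10)) )
  Source 1: 10^(65.8/10) = 3801893.9632
  Source 2: 10^(56.5/10) = 446683.5922
  Source 3: 10^(71.5/10) = 14125375.4462
  Source 4: 10^(74.7/10) = 29512092.2667
Sum of linear values = 47886045.2683
L_total = 10 * log10(47886045.2683) = 76.8

76.8 dB
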